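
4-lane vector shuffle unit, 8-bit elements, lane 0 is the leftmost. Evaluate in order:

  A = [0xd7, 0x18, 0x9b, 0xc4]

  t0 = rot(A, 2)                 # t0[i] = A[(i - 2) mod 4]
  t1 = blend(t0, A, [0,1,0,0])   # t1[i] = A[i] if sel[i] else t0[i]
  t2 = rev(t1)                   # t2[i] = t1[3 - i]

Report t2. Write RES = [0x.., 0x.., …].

t0 = [0x9b, 0xc4, 0xd7, 0x18]
t1 = [0x9b, 0x18, 0xd7, 0x18]
t2 = [0x18, 0xd7, 0x18, 0x9b]

RES = [ 0x18  0xd7  0x18  0x9b ]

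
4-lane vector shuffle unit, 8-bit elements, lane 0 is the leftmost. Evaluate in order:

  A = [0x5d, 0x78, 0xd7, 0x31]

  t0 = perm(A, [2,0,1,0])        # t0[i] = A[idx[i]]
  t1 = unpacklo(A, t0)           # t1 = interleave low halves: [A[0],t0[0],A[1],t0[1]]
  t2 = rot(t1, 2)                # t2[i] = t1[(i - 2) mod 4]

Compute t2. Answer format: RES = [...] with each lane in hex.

RES = [0x78, 0x5d, 0x5d, 0xd7]

→ t0 |d7|5d|78|5d|
→ t1 |5d|d7|78|5d|
→ t2 |78|5d|5d|d7|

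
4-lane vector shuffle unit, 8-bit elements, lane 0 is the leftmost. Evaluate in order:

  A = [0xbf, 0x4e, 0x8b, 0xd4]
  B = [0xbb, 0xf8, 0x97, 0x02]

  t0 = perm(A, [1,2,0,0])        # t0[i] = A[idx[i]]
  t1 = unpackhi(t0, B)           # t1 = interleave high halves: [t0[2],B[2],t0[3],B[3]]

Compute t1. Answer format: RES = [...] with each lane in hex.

RES = [ 0xbf  0x97  0xbf  0x02 ]

t0 = [0x4e, 0x8b, 0xbf, 0xbf]
t1 = [0xbf, 0x97, 0xbf, 0x02]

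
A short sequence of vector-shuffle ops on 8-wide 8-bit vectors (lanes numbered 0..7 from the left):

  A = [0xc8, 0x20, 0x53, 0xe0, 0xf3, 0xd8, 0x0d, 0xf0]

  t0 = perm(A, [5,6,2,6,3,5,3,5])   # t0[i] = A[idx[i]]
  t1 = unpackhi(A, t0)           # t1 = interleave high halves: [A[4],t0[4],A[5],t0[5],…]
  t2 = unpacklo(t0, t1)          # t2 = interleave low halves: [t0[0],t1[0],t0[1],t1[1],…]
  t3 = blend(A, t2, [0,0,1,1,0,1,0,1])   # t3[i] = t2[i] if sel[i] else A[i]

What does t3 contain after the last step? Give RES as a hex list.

  t0: d8 0d 53 0d e0 d8 e0 d8
  t1: f3 e0 d8 d8 0d e0 f0 d8
  t2: d8 f3 0d e0 53 d8 0d d8
  t3: c8 20 0d e0 f3 d8 0d d8

RES = [ 0xc8  0x20  0x0d  0xe0  0xf3  0xd8  0x0d  0xd8 ]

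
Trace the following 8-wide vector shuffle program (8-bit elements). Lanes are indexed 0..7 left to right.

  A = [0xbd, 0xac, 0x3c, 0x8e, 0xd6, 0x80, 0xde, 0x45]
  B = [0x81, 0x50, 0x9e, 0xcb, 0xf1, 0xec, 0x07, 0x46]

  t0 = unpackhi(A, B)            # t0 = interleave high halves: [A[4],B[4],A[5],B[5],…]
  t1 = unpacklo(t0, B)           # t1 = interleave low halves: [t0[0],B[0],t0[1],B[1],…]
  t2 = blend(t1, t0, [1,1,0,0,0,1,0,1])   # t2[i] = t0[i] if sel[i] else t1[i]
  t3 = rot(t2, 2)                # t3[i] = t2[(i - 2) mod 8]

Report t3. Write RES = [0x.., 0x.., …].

t0 = [0xd6, 0xf1, 0x80, 0xec, 0xde, 0x07, 0x45, 0x46]
t1 = [0xd6, 0x81, 0xf1, 0x50, 0x80, 0x9e, 0xec, 0xcb]
t2 = [0xd6, 0xf1, 0xf1, 0x50, 0x80, 0x07, 0xec, 0x46]
t3 = [0xec, 0x46, 0xd6, 0xf1, 0xf1, 0x50, 0x80, 0x07]

RES = [0xec, 0x46, 0xd6, 0xf1, 0xf1, 0x50, 0x80, 0x07]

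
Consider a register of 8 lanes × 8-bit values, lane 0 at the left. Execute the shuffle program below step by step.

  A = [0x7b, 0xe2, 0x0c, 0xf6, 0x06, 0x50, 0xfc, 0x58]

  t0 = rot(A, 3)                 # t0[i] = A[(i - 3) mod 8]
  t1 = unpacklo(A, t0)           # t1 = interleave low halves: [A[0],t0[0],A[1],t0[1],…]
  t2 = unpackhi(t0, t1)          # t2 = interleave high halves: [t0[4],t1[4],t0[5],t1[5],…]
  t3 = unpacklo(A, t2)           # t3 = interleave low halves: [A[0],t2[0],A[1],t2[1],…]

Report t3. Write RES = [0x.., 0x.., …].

  t0: 50 fc 58 7b e2 0c f6 06
  t1: 7b 50 e2 fc 0c 58 f6 7b
  t2: e2 0c 0c 58 f6 f6 06 7b
  t3: 7b e2 e2 0c 0c 0c f6 58

RES = [ 0x7b  0xe2  0xe2  0x0c  0x0c  0x0c  0xf6  0x58 ]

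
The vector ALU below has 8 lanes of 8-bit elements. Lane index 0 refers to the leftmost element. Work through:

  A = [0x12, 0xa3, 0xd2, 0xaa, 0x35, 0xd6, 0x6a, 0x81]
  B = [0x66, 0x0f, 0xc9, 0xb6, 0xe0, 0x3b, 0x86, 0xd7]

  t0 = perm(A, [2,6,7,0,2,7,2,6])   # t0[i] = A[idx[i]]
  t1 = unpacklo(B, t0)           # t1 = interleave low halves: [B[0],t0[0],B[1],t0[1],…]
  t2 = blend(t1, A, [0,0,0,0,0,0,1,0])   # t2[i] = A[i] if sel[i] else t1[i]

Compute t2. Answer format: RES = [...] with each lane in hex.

  t0: d2 6a 81 12 d2 81 d2 6a
  t1: 66 d2 0f 6a c9 81 b6 12
  t2: 66 d2 0f 6a c9 81 6a 12

RES = [0x66, 0xd2, 0x0f, 0x6a, 0xc9, 0x81, 0x6a, 0x12]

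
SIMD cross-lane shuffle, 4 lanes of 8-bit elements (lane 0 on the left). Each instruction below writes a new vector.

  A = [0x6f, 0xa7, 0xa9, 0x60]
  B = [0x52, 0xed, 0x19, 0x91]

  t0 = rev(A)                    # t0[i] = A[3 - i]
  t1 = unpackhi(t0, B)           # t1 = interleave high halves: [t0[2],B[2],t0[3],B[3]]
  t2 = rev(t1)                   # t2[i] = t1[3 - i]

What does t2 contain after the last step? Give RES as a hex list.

  t0: 60 a9 a7 6f
  t1: a7 19 6f 91
  t2: 91 6f 19 a7

RES = [ 0x91  0x6f  0x19  0xa7 ]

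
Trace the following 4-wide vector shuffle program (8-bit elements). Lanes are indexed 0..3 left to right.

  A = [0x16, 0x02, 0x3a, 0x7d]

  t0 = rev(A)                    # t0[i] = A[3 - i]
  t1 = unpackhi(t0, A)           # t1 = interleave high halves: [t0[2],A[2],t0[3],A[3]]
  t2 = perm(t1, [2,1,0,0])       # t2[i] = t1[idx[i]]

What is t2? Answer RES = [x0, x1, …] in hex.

RES = [0x16, 0x3a, 0x02, 0x02]

→ t0 |7d|3a|02|16|
→ t1 |02|3a|16|7d|
→ t2 |16|3a|02|02|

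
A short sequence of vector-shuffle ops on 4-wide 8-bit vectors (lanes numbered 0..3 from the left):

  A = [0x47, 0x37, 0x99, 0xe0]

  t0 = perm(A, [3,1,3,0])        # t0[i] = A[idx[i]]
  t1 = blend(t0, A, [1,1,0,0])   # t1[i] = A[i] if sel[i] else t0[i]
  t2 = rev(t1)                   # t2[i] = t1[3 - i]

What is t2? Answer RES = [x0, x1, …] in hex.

RES = [ 0x47  0xe0  0x37  0x47 ]

t0 = [0xe0, 0x37, 0xe0, 0x47]
t1 = [0x47, 0x37, 0xe0, 0x47]
t2 = [0x47, 0xe0, 0x37, 0x47]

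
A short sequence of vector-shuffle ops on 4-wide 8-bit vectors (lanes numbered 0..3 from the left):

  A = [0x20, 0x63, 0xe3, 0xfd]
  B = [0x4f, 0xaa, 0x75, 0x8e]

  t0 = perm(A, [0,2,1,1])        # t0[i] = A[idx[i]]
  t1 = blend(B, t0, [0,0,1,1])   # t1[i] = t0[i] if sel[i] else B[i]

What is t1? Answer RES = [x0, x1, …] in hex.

→ t0 |20|e3|63|63|
→ t1 |4f|aa|63|63|

RES = [0x4f, 0xaa, 0x63, 0x63]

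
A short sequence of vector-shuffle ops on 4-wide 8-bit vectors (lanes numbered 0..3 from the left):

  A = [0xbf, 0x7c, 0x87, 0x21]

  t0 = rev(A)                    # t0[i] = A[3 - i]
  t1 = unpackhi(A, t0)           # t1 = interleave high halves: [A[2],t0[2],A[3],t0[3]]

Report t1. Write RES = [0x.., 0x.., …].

RES = [ 0x87  0x7c  0x21  0xbf ]

→ t0 |21|87|7c|bf|
→ t1 |87|7c|21|bf|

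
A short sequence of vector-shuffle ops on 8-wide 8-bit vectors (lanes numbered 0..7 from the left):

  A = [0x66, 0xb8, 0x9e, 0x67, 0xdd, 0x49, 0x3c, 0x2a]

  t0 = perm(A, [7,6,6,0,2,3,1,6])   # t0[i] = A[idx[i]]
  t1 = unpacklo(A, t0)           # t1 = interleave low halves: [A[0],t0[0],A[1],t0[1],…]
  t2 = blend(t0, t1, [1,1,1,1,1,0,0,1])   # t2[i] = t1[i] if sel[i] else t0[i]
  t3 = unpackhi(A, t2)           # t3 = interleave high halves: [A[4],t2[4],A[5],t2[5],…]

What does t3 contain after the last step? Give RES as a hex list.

RES = [0xdd, 0x9e, 0x49, 0x67, 0x3c, 0xb8, 0x2a, 0x66]

→ t0 |2a|3c|3c|66|9e|67|b8|3c|
→ t1 |66|2a|b8|3c|9e|3c|67|66|
→ t2 |66|2a|b8|3c|9e|67|b8|66|
→ t3 |dd|9e|49|67|3c|b8|2a|66|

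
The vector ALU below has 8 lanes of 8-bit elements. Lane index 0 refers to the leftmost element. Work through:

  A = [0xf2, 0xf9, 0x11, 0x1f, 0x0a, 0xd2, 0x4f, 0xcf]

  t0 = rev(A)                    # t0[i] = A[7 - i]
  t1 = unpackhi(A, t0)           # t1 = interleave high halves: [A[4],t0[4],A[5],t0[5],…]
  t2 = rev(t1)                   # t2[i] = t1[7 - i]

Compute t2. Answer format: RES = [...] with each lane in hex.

→ t0 |cf|4f|d2|0a|1f|11|f9|f2|
→ t1 |0a|1f|d2|11|4f|f9|cf|f2|
→ t2 |f2|cf|f9|4f|11|d2|1f|0a|

RES = [0xf2, 0xcf, 0xf9, 0x4f, 0x11, 0xd2, 0x1f, 0x0a]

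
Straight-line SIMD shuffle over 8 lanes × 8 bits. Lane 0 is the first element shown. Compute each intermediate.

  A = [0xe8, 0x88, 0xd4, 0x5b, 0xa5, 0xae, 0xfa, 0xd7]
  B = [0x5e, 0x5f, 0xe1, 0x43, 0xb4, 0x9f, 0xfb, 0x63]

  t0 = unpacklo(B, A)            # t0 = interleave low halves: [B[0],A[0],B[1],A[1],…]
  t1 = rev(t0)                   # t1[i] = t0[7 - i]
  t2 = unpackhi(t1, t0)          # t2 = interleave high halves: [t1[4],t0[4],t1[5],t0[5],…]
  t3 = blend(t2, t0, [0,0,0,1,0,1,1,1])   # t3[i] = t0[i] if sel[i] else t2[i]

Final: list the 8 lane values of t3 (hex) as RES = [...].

RES = [ 0x88  0xe1  0x5f  0x88  0xe8  0xd4  0x43  0x5b ]

→ t0 |5e|e8|5f|88|e1|d4|43|5b|
→ t1 |5b|43|d4|e1|88|5f|e8|5e|
→ t2 |88|e1|5f|d4|e8|43|5e|5b|
→ t3 |88|e1|5f|88|e8|d4|43|5b|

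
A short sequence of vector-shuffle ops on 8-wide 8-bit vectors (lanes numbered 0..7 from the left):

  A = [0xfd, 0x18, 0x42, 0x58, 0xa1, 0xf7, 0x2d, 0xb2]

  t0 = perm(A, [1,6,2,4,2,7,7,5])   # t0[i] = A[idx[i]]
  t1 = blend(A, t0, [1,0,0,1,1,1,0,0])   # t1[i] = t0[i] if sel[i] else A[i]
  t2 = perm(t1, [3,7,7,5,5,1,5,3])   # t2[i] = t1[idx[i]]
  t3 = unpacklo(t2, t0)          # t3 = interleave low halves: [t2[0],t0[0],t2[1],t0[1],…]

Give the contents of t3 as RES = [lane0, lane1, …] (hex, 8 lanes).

t0 = [0x18, 0x2d, 0x42, 0xa1, 0x42, 0xb2, 0xb2, 0xf7]
t1 = [0x18, 0x18, 0x42, 0xa1, 0x42, 0xb2, 0x2d, 0xb2]
t2 = [0xa1, 0xb2, 0xb2, 0xb2, 0xb2, 0x18, 0xb2, 0xa1]
t3 = [0xa1, 0x18, 0xb2, 0x2d, 0xb2, 0x42, 0xb2, 0xa1]

RES = [ 0xa1  0x18  0xb2  0x2d  0xb2  0x42  0xb2  0xa1 ]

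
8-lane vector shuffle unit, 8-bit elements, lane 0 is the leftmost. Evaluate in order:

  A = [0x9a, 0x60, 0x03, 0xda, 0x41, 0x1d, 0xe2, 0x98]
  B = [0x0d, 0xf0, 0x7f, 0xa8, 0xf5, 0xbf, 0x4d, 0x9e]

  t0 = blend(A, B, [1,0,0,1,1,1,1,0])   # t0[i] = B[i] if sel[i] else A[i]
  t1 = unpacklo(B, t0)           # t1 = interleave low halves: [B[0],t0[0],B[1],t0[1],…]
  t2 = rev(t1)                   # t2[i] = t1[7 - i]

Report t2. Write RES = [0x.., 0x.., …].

RES = [0xa8, 0xa8, 0x03, 0x7f, 0x60, 0xf0, 0x0d, 0x0d]

→ t0 |0d|60|03|a8|f5|bf|4d|98|
→ t1 |0d|0d|f0|60|7f|03|a8|a8|
→ t2 |a8|a8|03|7f|60|f0|0d|0d|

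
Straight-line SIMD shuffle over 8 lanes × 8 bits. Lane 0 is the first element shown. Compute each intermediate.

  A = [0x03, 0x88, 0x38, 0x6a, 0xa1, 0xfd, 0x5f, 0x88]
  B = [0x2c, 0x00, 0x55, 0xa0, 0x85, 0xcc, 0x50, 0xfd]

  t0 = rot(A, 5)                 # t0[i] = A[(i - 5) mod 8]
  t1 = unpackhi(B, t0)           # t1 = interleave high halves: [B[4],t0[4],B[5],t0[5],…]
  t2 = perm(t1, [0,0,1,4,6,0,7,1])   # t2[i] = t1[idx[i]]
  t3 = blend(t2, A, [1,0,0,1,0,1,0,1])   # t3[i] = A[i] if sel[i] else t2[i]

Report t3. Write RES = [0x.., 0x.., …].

  t0: 6a a1 fd 5f 88 03 88 38
  t1: 85 88 cc 03 50 88 fd 38
  t2: 85 85 88 50 fd 85 38 88
  t3: 03 85 88 6a fd fd 38 88

RES = [ 0x03  0x85  0x88  0x6a  0xfd  0xfd  0x38  0x88 ]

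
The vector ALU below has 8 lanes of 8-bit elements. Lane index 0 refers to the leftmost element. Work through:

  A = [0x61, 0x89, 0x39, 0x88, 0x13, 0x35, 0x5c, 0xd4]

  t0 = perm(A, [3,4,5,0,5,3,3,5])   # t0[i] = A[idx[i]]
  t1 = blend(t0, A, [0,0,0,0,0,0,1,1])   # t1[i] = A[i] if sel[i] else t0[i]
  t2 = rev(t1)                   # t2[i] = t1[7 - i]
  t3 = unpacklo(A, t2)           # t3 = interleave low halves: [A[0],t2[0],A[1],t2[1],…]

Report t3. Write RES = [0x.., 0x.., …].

RES = [ 0x61  0xd4  0x89  0x5c  0x39  0x88  0x88  0x35 ]

t0 = [0x88, 0x13, 0x35, 0x61, 0x35, 0x88, 0x88, 0x35]
t1 = [0x88, 0x13, 0x35, 0x61, 0x35, 0x88, 0x5c, 0xd4]
t2 = [0xd4, 0x5c, 0x88, 0x35, 0x61, 0x35, 0x13, 0x88]
t3 = [0x61, 0xd4, 0x89, 0x5c, 0x39, 0x88, 0x88, 0x35]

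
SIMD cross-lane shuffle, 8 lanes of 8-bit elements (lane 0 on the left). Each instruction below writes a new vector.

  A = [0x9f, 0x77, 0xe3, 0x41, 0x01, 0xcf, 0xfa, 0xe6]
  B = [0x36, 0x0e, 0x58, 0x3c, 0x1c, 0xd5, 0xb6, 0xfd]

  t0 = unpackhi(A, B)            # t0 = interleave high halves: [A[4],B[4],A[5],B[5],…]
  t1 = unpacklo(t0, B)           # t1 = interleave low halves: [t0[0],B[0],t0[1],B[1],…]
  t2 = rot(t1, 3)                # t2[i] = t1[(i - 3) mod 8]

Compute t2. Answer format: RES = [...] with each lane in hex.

RES = [ 0x58  0xd5  0x3c  0x01  0x36  0x1c  0x0e  0xcf ]

  t0: 01 1c cf d5 fa b6 e6 fd
  t1: 01 36 1c 0e cf 58 d5 3c
  t2: 58 d5 3c 01 36 1c 0e cf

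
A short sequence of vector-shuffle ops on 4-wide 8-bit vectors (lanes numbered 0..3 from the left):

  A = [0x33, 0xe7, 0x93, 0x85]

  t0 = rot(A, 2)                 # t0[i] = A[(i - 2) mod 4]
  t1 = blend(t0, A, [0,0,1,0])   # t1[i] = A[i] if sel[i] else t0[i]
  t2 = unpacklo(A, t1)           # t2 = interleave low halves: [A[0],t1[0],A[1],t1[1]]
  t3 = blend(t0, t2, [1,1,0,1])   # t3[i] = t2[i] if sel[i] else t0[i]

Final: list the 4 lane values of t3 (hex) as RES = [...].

t0 = [0x93, 0x85, 0x33, 0xe7]
t1 = [0x93, 0x85, 0x93, 0xe7]
t2 = [0x33, 0x93, 0xe7, 0x85]
t3 = [0x33, 0x93, 0x33, 0x85]

RES = [0x33, 0x93, 0x33, 0x85]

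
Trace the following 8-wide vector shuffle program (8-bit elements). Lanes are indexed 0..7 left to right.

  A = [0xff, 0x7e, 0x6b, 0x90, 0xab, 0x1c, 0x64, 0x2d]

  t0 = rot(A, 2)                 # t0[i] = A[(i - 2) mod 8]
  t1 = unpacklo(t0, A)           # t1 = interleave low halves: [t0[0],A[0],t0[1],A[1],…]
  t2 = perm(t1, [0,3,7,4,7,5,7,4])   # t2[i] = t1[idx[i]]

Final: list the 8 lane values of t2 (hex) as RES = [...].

RES = [ 0x64  0x7e  0x90  0xff  0x90  0x6b  0x90  0xff ]

t0 = [0x64, 0x2d, 0xff, 0x7e, 0x6b, 0x90, 0xab, 0x1c]
t1 = [0x64, 0xff, 0x2d, 0x7e, 0xff, 0x6b, 0x7e, 0x90]
t2 = [0x64, 0x7e, 0x90, 0xff, 0x90, 0x6b, 0x90, 0xff]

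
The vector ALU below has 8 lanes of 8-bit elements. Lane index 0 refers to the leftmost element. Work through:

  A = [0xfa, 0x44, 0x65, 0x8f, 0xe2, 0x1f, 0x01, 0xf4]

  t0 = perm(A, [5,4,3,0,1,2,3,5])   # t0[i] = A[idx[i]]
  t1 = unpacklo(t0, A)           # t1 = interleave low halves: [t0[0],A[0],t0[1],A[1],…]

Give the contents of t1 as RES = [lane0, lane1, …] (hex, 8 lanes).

→ t0 |1f|e2|8f|fa|44|65|8f|1f|
→ t1 |1f|fa|e2|44|8f|65|fa|8f|

RES = [ 0x1f  0xfa  0xe2  0x44  0x8f  0x65  0xfa  0x8f ]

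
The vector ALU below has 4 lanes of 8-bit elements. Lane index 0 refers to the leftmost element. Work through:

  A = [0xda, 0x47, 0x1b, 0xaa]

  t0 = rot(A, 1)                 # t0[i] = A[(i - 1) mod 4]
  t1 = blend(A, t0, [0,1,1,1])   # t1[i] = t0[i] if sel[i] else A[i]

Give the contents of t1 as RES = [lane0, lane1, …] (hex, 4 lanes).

  t0: aa da 47 1b
  t1: da da 47 1b

RES = [ 0xda  0xda  0x47  0x1b ]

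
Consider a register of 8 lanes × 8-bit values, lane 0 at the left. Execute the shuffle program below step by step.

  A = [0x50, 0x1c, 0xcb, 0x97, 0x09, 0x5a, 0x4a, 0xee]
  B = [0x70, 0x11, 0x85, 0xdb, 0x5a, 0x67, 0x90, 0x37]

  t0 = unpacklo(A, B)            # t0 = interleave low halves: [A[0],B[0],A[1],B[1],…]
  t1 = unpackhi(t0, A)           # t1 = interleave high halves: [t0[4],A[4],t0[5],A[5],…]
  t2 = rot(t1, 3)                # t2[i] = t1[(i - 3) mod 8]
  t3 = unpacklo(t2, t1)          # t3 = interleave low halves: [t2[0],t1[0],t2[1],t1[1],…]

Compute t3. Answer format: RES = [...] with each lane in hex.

RES = [0x4a, 0xcb, 0xdb, 0x09, 0xee, 0x85, 0xcb, 0x5a]

  t0: 50 70 1c 11 cb 85 97 db
  t1: cb 09 85 5a 97 4a db ee
  t2: 4a db ee cb 09 85 5a 97
  t3: 4a cb db 09 ee 85 cb 5a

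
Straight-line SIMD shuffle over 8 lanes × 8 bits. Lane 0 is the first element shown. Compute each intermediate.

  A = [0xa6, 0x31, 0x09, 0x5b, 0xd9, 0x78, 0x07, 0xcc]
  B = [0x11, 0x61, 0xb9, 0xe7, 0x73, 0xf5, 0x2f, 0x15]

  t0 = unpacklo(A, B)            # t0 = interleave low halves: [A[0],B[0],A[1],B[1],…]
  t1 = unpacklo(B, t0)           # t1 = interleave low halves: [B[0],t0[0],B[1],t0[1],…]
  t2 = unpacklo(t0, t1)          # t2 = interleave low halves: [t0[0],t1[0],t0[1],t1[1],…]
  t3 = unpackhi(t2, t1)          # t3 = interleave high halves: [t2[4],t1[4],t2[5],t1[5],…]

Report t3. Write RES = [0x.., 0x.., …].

RES = [0x31, 0xb9, 0x61, 0x31, 0x61, 0xe7, 0x11, 0x61]

t0 = [0xa6, 0x11, 0x31, 0x61, 0x09, 0xb9, 0x5b, 0xe7]
t1 = [0x11, 0xa6, 0x61, 0x11, 0xb9, 0x31, 0xe7, 0x61]
t2 = [0xa6, 0x11, 0x11, 0xa6, 0x31, 0x61, 0x61, 0x11]
t3 = [0x31, 0xb9, 0x61, 0x31, 0x61, 0xe7, 0x11, 0x61]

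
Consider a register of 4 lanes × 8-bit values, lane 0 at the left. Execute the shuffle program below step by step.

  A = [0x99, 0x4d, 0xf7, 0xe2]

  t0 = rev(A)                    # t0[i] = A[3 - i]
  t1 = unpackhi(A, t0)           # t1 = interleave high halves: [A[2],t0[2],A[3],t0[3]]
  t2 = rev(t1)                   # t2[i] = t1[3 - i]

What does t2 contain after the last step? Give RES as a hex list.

RES = [ 0x99  0xe2  0x4d  0xf7 ]

→ t0 |e2|f7|4d|99|
→ t1 |f7|4d|e2|99|
→ t2 |99|e2|4d|f7|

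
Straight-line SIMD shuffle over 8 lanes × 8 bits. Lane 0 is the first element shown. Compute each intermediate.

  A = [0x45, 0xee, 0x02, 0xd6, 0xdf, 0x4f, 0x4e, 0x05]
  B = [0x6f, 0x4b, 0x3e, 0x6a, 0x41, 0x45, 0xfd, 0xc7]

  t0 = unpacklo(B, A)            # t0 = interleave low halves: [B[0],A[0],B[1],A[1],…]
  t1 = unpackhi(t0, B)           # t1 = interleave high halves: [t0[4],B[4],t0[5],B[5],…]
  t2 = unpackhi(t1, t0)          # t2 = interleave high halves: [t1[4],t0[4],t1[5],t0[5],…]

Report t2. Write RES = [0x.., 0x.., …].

→ t0 |6f|45|4b|ee|3e|02|6a|d6|
→ t1 |3e|41|02|45|6a|fd|d6|c7|
→ t2 |6a|3e|fd|02|d6|6a|c7|d6|

RES = [0x6a, 0x3e, 0xfd, 0x02, 0xd6, 0x6a, 0xc7, 0xd6]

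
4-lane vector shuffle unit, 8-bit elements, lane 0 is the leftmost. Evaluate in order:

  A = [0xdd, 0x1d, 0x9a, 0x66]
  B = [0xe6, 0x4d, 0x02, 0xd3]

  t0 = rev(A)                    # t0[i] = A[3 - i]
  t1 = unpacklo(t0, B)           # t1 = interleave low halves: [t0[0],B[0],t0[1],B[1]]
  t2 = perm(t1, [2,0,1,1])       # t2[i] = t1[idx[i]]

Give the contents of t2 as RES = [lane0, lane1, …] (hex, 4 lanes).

RES = [ 0x9a  0x66  0xe6  0xe6 ]

  t0: 66 9a 1d dd
  t1: 66 e6 9a 4d
  t2: 9a 66 e6 e6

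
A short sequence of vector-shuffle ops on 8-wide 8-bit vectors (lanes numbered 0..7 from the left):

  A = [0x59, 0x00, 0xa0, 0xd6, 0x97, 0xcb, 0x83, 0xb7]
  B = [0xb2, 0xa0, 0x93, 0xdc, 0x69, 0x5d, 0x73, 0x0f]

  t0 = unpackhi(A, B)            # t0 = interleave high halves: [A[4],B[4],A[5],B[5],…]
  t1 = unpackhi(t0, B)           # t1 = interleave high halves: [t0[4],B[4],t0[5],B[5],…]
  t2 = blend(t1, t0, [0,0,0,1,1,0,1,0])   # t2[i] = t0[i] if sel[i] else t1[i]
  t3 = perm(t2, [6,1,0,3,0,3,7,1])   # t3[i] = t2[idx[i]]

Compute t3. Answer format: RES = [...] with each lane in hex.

  t0: 97 69 cb 5d 83 73 b7 0f
  t1: 83 69 73 5d b7 73 0f 0f
  t2: 83 69 73 5d 83 73 b7 0f
  t3: b7 69 83 5d 83 5d 0f 69

RES = [ 0xb7  0x69  0x83  0x5d  0x83  0x5d  0x0f  0x69 ]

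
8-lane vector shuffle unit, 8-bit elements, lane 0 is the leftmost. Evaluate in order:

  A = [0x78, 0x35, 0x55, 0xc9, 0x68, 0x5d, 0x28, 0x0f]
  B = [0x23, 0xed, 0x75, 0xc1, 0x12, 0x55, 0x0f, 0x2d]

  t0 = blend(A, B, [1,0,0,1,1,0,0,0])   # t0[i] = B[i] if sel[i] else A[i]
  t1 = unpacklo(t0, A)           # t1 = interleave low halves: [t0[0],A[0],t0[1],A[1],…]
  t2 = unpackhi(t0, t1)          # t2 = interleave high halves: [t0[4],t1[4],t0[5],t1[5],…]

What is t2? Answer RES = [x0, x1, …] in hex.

t0 = [0x23, 0x35, 0x55, 0xc1, 0x12, 0x5d, 0x28, 0x0f]
t1 = [0x23, 0x78, 0x35, 0x35, 0x55, 0x55, 0xc1, 0xc9]
t2 = [0x12, 0x55, 0x5d, 0x55, 0x28, 0xc1, 0x0f, 0xc9]

RES = [ 0x12  0x55  0x5d  0x55  0x28  0xc1  0x0f  0xc9 ]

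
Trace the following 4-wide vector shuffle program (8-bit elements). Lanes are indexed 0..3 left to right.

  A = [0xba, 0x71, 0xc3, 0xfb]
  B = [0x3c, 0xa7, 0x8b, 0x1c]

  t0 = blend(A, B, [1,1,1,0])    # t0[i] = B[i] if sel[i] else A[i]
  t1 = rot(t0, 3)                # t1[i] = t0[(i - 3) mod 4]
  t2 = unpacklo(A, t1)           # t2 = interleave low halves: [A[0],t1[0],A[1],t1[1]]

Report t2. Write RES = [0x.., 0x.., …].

→ t0 |3c|a7|8b|fb|
→ t1 |a7|8b|fb|3c|
→ t2 |ba|a7|71|8b|

RES = [ 0xba  0xa7  0x71  0x8b ]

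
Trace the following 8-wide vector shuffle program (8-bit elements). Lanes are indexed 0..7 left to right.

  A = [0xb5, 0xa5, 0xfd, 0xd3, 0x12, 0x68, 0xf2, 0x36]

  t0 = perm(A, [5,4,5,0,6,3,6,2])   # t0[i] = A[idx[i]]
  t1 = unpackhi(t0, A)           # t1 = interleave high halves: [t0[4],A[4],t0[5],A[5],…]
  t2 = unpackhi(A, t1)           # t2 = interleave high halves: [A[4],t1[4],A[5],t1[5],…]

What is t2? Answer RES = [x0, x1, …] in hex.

  t0: 68 12 68 b5 f2 d3 f2 fd
  t1: f2 12 d3 68 f2 f2 fd 36
  t2: 12 f2 68 f2 f2 fd 36 36

RES = [0x12, 0xf2, 0x68, 0xf2, 0xf2, 0xfd, 0x36, 0x36]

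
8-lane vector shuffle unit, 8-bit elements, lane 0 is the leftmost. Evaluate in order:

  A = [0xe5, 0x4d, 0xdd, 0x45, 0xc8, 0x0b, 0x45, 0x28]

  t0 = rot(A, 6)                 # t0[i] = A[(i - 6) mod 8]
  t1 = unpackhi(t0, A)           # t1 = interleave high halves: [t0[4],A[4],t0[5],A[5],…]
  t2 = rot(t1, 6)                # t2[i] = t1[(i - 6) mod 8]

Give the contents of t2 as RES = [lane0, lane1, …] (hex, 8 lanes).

→ t0 |dd|45|c8|0b|45|28|e5|4d|
→ t1 |45|c8|28|0b|e5|45|4d|28|
→ t2 |28|0b|e5|45|4d|28|45|c8|

RES = [0x28, 0x0b, 0xe5, 0x45, 0x4d, 0x28, 0x45, 0xc8]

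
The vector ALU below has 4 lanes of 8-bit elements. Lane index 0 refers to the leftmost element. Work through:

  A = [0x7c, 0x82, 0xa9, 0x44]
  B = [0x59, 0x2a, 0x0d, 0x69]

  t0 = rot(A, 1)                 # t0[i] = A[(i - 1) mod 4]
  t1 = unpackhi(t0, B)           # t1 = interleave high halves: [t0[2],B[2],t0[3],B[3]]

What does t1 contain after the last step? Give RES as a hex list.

RES = [0x82, 0x0d, 0xa9, 0x69]

t0 = [0x44, 0x7c, 0x82, 0xa9]
t1 = [0x82, 0x0d, 0xa9, 0x69]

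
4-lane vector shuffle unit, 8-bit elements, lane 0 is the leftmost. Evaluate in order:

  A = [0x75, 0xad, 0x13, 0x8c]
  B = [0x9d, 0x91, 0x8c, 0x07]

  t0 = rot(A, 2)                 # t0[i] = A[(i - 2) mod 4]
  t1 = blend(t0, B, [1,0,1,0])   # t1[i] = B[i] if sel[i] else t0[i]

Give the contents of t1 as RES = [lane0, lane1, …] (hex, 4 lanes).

RES = [0x9d, 0x8c, 0x8c, 0xad]

  t0: 13 8c 75 ad
  t1: 9d 8c 8c ad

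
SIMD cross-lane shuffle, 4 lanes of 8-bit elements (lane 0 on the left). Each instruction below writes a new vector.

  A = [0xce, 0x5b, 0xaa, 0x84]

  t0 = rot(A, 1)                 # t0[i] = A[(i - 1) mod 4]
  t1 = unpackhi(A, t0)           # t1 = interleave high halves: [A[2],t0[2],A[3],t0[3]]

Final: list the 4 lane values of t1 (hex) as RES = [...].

RES = [0xaa, 0x5b, 0x84, 0xaa]

  t0: 84 ce 5b aa
  t1: aa 5b 84 aa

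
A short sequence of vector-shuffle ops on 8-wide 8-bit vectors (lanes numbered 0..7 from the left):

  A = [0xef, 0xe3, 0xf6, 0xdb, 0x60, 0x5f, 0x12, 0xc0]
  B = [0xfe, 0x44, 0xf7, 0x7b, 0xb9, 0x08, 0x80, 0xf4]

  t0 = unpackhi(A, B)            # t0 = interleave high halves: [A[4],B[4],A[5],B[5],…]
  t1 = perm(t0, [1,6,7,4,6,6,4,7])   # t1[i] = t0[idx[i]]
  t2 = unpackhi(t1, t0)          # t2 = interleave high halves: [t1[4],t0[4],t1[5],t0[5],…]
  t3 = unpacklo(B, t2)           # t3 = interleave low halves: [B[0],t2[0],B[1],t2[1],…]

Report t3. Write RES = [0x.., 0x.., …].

RES = [0xfe, 0xc0, 0x44, 0x12, 0xf7, 0xc0, 0x7b, 0x80]

→ t0 |60|b9|5f|08|12|80|c0|f4|
→ t1 |b9|c0|f4|12|c0|c0|12|f4|
→ t2 |c0|12|c0|80|12|c0|f4|f4|
→ t3 |fe|c0|44|12|f7|c0|7b|80|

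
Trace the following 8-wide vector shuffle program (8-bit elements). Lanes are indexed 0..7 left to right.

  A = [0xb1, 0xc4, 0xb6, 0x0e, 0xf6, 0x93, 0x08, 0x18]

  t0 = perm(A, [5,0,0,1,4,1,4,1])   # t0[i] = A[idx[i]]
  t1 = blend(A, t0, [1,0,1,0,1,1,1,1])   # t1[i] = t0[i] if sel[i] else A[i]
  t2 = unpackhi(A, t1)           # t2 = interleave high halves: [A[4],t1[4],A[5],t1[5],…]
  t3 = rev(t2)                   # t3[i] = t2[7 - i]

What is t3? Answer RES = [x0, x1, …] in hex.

  t0: 93 b1 b1 c4 f6 c4 f6 c4
  t1: 93 c4 b1 0e f6 c4 f6 c4
  t2: f6 f6 93 c4 08 f6 18 c4
  t3: c4 18 f6 08 c4 93 f6 f6

RES = [0xc4, 0x18, 0xf6, 0x08, 0xc4, 0x93, 0xf6, 0xf6]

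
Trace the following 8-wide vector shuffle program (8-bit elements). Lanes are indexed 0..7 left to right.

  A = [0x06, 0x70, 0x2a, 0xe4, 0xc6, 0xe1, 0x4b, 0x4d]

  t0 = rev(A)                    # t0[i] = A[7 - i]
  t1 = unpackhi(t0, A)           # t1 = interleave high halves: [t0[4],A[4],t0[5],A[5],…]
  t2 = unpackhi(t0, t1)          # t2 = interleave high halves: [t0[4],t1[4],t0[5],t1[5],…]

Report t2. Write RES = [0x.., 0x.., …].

→ t0 |4d|4b|e1|c6|e4|2a|70|06|
→ t1 |e4|c6|2a|e1|70|4b|06|4d|
→ t2 |e4|70|2a|4b|70|06|06|4d|

RES = [0xe4, 0x70, 0x2a, 0x4b, 0x70, 0x06, 0x06, 0x4d]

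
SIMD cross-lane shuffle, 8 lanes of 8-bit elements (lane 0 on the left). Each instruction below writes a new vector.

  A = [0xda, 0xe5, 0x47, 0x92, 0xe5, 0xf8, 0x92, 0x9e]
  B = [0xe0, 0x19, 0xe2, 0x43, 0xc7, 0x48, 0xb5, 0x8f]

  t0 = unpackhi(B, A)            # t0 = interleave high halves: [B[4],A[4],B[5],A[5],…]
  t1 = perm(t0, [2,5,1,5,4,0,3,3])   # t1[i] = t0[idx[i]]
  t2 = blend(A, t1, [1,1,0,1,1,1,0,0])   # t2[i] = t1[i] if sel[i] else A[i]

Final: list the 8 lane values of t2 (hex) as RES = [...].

RES = [0x48, 0x92, 0x47, 0x92, 0xb5, 0xc7, 0x92, 0x9e]

t0 = [0xc7, 0xe5, 0x48, 0xf8, 0xb5, 0x92, 0x8f, 0x9e]
t1 = [0x48, 0x92, 0xe5, 0x92, 0xb5, 0xc7, 0xf8, 0xf8]
t2 = [0x48, 0x92, 0x47, 0x92, 0xb5, 0xc7, 0x92, 0x9e]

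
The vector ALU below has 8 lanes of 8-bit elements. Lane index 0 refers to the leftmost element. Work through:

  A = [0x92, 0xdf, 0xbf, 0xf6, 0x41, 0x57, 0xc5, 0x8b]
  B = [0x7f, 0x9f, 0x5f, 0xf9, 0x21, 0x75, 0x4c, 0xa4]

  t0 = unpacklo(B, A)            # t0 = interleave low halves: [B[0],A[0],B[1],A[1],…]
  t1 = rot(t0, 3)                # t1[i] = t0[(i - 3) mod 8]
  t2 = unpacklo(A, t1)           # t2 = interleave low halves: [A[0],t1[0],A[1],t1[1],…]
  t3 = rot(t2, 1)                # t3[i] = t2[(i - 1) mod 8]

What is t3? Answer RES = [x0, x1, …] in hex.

RES = [ 0x7f  0x92  0xbf  0xdf  0xf9  0xbf  0xf6  0xf6 ]

t0 = [0x7f, 0x92, 0x9f, 0xdf, 0x5f, 0xbf, 0xf9, 0xf6]
t1 = [0xbf, 0xf9, 0xf6, 0x7f, 0x92, 0x9f, 0xdf, 0x5f]
t2 = [0x92, 0xbf, 0xdf, 0xf9, 0xbf, 0xf6, 0xf6, 0x7f]
t3 = [0x7f, 0x92, 0xbf, 0xdf, 0xf9, 0xbf, 0xf6, 0xf6]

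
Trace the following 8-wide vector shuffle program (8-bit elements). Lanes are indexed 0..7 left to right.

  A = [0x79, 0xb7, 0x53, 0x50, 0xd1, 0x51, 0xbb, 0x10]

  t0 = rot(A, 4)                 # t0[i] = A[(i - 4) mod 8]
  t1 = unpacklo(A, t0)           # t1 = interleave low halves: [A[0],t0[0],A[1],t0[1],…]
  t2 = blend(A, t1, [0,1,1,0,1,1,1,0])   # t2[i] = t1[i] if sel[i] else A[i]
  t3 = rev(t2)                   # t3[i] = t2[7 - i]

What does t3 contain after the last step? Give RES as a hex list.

  t0: d1 51 bb 10 79 b7 53 50
  t1: 79 d1 b7 51 53 bb 50 10
  t2: 79 d1 b7 50 53 bb 50 10
  t3: 10 50 bb 53 50 b7 d1 79

RES = [0x10, 0x50, 0xbb, 0x53, 0x50, 0xb7, 0xd1, 0x79]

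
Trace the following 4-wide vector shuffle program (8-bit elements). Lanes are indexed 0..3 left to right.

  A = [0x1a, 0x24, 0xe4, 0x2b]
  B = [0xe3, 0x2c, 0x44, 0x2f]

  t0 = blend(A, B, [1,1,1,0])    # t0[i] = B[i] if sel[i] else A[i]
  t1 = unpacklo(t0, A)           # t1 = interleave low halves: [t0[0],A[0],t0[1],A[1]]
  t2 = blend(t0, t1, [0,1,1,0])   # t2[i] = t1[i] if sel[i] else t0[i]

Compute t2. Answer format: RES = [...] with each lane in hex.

RES = [0xe3, 0x1a, 0x2c, 0x2b]

  t0: e3 2c 44 2b
  t1: e3 1a 2c 24
  t2: e3 1a 2c 2b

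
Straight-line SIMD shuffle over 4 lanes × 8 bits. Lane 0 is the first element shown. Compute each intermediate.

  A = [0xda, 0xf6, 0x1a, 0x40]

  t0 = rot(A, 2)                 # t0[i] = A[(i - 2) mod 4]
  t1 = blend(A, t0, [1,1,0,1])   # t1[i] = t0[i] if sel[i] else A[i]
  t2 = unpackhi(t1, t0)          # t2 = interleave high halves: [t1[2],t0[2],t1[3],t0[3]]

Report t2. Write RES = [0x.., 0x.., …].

→ t0 |1a|40|da|f6|
→ t1 |1a|40|1a|f6|
→ t2 |1a|da|f6|f6|

RES = [0x1a, 0xda, 0xf6, 0xf6]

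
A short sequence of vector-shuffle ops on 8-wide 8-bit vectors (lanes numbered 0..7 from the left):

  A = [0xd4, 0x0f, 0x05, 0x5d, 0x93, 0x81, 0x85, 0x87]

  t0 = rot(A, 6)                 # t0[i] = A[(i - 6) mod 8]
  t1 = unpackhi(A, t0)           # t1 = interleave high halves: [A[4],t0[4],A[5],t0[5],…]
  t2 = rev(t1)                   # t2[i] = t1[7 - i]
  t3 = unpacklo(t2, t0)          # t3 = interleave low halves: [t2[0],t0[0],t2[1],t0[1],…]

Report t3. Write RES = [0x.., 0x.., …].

→ t0 |05|5d|93|81|85|87|d4|0f|
→ t1 |93|85|81|87|85|d4|87|0f|
→ t2 |0f|87|d4|85|87|81|85|93|
→ t3 |0f|05|87|5d|d4|93|85|81|

RES = [0x0f, 0x05, 0x87, 0x5d, 0xd4, 0x93, 0x85, 0x81]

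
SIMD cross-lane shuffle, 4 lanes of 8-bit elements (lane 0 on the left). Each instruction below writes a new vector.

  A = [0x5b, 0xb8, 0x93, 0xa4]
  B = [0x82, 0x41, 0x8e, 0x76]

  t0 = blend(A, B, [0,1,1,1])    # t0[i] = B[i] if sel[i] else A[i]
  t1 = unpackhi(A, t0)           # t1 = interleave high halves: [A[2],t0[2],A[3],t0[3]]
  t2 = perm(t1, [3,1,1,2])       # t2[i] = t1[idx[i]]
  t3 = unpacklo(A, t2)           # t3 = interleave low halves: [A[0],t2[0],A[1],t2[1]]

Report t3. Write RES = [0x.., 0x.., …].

→ t0 |5b|41|8e|76|
→ t1 |93|8e|a4|76|
→ t2 |76|8e|8e|a4|
→ t3 |5b|76|b8|8e|

RES = [ 0x5b  0x76  0xb8  0x8e ]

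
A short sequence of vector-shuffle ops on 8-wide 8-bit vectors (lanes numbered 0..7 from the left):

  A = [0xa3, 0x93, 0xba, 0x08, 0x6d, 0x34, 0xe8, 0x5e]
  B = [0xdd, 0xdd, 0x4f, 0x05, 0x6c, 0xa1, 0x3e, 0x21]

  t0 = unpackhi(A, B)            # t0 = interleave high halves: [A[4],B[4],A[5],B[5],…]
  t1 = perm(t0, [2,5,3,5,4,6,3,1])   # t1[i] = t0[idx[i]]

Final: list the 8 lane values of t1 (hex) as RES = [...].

t0 = [0x6d, 0x6c, 0x34, 0xa1, 0xe8, 0x3e, 0x5e, 0x21]
t1 = [0x34, 0x3e, 0xa1, 0x3e, 0xe8, 0x5e, 0xa1, 0x6c]

RES = [ 0x34  0x3e  0xa1  0x3e  0xe8  0x5e  0xa1  0x6c ]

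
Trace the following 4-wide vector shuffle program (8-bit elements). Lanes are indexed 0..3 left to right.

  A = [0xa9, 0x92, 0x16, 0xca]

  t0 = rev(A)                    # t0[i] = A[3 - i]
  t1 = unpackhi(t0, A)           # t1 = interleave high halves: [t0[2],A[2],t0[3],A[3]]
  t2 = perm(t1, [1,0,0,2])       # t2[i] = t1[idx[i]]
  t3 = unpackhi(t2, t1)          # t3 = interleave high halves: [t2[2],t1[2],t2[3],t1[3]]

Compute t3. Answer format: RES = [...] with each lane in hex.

RES = [0x92, 0xa9, 0xa9, 0xca]

t0 = [0xca, 0x16, 0x92, 0xa9]
t1 = [0x92, 0x16, 0xa9, 0xca]
t2 = [0x16, 0x92, 0x92, 0xa9]
t3 = [0x92, 0xa9, 0xa9, 0xca]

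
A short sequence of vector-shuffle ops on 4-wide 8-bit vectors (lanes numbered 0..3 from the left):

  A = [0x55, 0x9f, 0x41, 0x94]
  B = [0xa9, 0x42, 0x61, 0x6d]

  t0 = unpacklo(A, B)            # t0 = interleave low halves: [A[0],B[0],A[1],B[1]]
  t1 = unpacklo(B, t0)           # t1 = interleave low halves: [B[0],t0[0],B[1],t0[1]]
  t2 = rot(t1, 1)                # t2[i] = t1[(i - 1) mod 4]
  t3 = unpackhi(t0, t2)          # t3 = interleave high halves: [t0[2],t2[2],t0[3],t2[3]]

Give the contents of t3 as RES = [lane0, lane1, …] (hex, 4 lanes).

→ t0 |55|a9|9f|42|
→ t1 |a9|55|42|a9|
→ t2 |a9|a9|55|42|
→ t3 |9f|55|42|42|

RES = [0x9f, 0x55, 0x42, 0x42]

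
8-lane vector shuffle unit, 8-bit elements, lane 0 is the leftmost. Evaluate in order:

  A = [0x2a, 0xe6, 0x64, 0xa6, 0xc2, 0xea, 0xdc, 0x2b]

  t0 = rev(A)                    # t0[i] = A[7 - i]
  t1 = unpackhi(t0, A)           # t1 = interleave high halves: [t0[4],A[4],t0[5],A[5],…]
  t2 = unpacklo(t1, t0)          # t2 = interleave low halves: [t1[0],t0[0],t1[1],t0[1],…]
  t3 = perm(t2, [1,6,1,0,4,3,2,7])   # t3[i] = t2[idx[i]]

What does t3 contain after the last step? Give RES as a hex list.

t0 = [0x2b, 0xdc, 0xea, 0xc2, 0xa6, 0x64, 0xe6, 0x2a]
t1 = [0xa6, 0xc2, 0x64, 0xea, 0xe6, 0xdc, 0x2a, 0x2b]
t2 = [0xa6, 0x2b, 0xc2, 0xdc, 0x64, 0xea, 0xea, 0xc2]
t3 = [0x2b, 0xea, 0x2b, 0xa6, 0x64, 0xdc, 0xc2, 0xc2]

RES = [ 0x2b  0xea  0x2b  0xa6  0x64  0xdc  0xc2  0xc2 ]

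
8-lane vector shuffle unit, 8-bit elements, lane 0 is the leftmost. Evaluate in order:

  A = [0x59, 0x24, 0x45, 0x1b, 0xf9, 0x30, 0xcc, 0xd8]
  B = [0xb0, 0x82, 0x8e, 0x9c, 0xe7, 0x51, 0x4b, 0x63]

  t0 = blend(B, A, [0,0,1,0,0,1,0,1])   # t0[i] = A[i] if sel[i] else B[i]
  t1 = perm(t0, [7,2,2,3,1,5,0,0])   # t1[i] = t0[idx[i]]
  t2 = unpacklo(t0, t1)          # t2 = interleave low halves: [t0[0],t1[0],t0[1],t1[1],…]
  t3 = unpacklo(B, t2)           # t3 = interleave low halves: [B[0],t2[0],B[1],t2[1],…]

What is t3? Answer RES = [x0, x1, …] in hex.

→ t0 |b0|82|45|9c|e7|30|4b|d8|
→ t1 |d8|45|45|9c|82|30|b0|b0|
→ t2 |b0|d8|82|45|45|45|9c|9c|
→ t3 |b0|b0|82|d8|8e|82|9c|45|

RES = [0xb0, 0xb0, 0x82, 0xd8, 0x8e, 0x82, 0x9c, 0x45]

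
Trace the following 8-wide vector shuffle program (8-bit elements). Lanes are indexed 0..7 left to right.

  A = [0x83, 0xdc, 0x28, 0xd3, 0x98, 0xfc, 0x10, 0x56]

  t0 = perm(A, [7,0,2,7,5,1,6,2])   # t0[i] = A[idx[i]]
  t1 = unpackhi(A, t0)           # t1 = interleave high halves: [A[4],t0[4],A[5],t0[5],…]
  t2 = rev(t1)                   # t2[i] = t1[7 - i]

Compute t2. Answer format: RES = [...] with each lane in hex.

→ t0 |56|83|28|56|fc|dc|10|28|
→ t1 |98|fc|fc|dc|10|10|56|28|
→ t2 |28|56|10|10|dc|fc|fc|98|

RES = [0x28, 0x56, 0x10, 0x10, 0xdc, 0xfc, 0xfc, 0x98]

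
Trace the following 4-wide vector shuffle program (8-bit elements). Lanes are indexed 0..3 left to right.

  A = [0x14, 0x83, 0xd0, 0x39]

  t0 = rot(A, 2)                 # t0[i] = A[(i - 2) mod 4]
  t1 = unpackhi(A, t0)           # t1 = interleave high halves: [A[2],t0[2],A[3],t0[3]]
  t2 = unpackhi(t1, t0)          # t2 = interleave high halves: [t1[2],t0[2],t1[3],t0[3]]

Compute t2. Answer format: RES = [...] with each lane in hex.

RES = [0x39, 0x14, 0x83, 0x83]

  t0: d0 39 14 83
  t1: d0 14 39 83
  t2: 39 14 83 83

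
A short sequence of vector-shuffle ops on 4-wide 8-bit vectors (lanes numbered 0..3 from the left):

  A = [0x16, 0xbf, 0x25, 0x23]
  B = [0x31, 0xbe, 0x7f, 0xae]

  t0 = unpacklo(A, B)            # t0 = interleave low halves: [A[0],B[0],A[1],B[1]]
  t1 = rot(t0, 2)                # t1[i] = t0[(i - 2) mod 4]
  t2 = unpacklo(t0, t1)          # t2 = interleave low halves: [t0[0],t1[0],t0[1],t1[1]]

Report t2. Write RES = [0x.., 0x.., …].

t0 = [0x16, 0x31, 0xbf, 0xbe]
t1 = [0xbf, 0xbe, 0x16, 0x31]
t2 = [0x16, 0xbf, 0x31, 0xbe]

RES = [0x16, 0xbf, 0x31, 0xbe]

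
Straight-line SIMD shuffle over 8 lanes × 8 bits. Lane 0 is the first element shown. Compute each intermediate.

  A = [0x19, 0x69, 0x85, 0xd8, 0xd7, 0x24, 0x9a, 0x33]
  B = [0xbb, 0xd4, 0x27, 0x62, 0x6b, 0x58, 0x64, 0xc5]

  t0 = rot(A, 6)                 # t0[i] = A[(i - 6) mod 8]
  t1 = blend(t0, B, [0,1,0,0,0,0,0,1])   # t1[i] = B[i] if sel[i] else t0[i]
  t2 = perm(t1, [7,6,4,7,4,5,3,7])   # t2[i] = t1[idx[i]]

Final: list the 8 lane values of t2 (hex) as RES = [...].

  t0: 85 d8 d7 24 9a 33 19 69
  t1: 85 d4 d7 24 9a 33 19 c5
  t2: c5 19 9a c5 9a 33 24 c5

RES = [ 0xc5  0x19  0x9a  0xc5  0x9a  0x33  0x24  0xc5 ]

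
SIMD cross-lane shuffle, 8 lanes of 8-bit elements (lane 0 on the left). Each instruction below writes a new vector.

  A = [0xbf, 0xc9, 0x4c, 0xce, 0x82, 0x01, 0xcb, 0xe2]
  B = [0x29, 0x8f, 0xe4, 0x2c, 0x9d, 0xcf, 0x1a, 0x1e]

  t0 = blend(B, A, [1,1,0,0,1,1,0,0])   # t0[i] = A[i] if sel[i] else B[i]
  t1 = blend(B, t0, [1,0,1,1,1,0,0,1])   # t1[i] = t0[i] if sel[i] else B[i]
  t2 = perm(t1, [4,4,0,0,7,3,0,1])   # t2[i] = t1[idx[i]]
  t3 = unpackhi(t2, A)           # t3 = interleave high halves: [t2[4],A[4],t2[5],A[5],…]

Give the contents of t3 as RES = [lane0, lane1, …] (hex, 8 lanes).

RES = [ 0x1e  0x82  0x2c  0x01  0xbf  0xcb  0x8f  0xe2 ]

→ t0 |bf|c9|e4|2c|82|01|1a|1e|
→ t1 |bf|8f|e4|2c|82|cf|1a|1e|
→ t2 |82|82|bf|bf|1e|2c|bf|8f|
→ t3 |1e|82|2c|01|bf|cb|8f|e2|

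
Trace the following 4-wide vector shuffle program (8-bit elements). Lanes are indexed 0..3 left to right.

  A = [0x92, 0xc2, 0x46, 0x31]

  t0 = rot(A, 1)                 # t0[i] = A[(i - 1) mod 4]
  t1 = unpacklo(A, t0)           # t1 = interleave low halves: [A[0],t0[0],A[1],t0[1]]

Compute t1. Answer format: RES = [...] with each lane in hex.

RES = [ 0x92  0x31  0xc2  0x92 ]

t0 = [0x31, 0x92, 0xc2, 0x46]
t1 = [0x92, 0x31, 0xc2, 0x92]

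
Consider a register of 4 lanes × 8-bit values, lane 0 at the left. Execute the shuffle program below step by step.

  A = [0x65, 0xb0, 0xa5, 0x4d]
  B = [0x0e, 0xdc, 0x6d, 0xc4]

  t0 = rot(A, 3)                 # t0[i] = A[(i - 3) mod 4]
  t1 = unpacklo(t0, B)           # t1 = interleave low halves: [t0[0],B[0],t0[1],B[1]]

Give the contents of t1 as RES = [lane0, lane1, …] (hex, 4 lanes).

RES = [0xb0, 0x0e, 0xa5, 0xdc]

→ t0 |b0|a5|4d|65|
→ t1 |b0|0e|a5|dc|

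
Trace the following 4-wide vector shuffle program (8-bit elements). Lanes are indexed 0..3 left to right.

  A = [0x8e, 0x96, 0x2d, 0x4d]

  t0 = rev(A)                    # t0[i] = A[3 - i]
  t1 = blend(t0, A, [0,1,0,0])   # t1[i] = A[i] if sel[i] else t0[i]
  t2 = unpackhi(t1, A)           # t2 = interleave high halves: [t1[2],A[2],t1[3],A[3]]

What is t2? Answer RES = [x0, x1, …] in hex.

→ t0 |4d|2d|96|8e|
→ t1 |4d|96|96|8e|
→ t2 |96|2d|8e|4d|

RES = [ 0x96  0x2d  0x8e  0x4d ]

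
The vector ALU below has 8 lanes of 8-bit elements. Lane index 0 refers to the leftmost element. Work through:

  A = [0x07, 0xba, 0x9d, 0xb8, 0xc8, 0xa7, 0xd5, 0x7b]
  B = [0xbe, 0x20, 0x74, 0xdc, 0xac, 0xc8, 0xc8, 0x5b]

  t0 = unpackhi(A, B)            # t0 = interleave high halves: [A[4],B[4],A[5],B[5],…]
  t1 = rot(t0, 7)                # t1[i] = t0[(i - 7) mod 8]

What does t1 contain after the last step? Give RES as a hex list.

RES = [ 0xac  0xa7  0xc8  0xd5  0xc8  0x7b  0x5b  0xc8 ]

→ t0 |c8|ac|a7|c8|d5|c8|7b|5b|
→ t1 |ac|a7|c8|d5|c8|7b|5b|c8|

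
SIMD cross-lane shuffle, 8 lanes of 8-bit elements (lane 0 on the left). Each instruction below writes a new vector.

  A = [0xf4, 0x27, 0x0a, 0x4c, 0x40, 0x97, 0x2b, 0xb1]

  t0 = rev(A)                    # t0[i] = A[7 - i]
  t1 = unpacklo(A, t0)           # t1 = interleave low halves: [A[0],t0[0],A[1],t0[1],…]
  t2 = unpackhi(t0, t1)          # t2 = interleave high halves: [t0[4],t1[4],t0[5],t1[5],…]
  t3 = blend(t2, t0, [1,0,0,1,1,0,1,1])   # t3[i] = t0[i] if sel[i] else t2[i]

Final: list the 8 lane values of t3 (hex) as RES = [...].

RES = [ 0xb1  0x0a  0x0a  0x40  0x4c  0x4c  0x27  0xf4 ]

t0 = [0xb1, 0x2b, 0x97, 0x40, 0x4c, 0x0a, 0x27, 0xf4]
t1 = [0xf4, 0xb1, 0x27, 0x2b, 0x0a, 0x97, 0x4c, 0x40]
t2 = [0x4c, 0x0a, 0x0a, 0x97, 0x27, 0x4c, 0xf4, 0x40]
t3 = [0xb1, 0x0a, 0x0a, 0x40, 0x4c, 0x4c, 0x27, 0xf4]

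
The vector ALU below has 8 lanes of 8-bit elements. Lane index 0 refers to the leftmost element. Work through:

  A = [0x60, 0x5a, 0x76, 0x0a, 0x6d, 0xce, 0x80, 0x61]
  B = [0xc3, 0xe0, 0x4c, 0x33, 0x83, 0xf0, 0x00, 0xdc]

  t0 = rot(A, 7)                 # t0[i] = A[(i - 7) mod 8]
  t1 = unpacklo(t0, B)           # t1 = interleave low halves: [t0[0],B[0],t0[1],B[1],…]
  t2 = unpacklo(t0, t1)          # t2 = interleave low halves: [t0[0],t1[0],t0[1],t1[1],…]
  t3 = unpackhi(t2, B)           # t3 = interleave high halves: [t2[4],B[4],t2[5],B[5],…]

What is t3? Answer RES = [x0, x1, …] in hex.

RES = [ 0x0a  0x83  0x76  0xf0  0x6d  0x00  0xe0  0xdc ]

→ t0 |5a|76|0a|6d|ce|80|61|60|
→ t1 |5a|c3|76|e0|0a|4c|6d|33|
→ t2 |5a|5a|76|c3|0a|76|6d|e0|
→ t3 |0a|83|76|f0|6d|00|e0|dc|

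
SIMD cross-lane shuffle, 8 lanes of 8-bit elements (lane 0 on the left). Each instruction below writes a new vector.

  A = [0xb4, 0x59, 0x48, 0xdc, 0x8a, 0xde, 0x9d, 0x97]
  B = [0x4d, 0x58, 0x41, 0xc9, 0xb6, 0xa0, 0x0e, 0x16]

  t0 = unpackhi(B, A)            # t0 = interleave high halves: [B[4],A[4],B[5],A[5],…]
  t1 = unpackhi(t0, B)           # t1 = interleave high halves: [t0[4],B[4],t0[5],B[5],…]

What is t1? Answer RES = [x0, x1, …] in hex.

RES = [0x0e, 0xb6, 0x9d, 0xa0, 0x16, 0x0e, 0x97, 0x16]

  t0: b6 8a a0 de 0e 9d 16 97
  t1: 0e b6 9d a0 16 0e 97 16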